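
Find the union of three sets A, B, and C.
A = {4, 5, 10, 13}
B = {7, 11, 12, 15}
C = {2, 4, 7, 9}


Set A = {4, 5, 10, 13}
Set B = {7, 11, 12, 15}
Set C = {2, 4, 7, 9}
First, A ∪ B = {4, 5, 7, 10, 11, 12, 13, 15}
Then, (A ∪ B) ∪ C = {2, 4, 5, 7, 9, 10, 11, 12, 13, 15}

{2, 4, 5, 7, 9, 10, 11, 12, 13, 15}


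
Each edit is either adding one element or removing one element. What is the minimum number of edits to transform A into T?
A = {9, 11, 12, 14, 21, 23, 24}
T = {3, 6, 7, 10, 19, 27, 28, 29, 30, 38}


Set A = {9, 11, 12, 14, 21, 23, 24}
Set T = {3, 6, 7, 10, 19, 27, 28, 29, 30, 38}
Elements to remove from A (in A, not in T): {9, 11, 12, 14, 21, 23, 24} → 7 removals
Elements to add to A (in T, not in A): {3, 6, 7, 10, 19, 27, 28, 29, 30, 38} → 10 additions
Total edits = 7 + 10 = 17

17


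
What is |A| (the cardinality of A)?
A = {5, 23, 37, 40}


Set A = {5, 23, 37, 40}
Listing elements: 5, 23, 37, 40
Counting: 4 elements
|A| = 4

4


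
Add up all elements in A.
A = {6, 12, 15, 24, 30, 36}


Set A = {6, 12, 15, 24, 30, 36}
Sum = 6 + 12 + 15 + 24 + 30 + 36 = 123

123


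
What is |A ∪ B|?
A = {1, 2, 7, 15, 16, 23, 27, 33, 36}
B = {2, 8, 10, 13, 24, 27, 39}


Set A = {1, 2, 7, 15, 16, 23, 27, 33, 36}, |A| = 9
Set B = {2, 8, 10, 13, 24, 27, 39}, |B| = 7
A ∩ B = {2, 27}, |A ∩ B| = 2
|A ∪ B| = |A| + |B| - |A ∩ B| = 9 + 7 - 2 = 14

14


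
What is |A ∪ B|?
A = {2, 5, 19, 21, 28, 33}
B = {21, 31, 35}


Set A = {2, 5, 19, 21, 28, 33}, |A| = 6
Set B = {21, 31, 35}, |B| = 3
A ∩ B = {21}, |A ∩ B| = 1
|A ∪ B| = |A| + |B| - |A ∩ B| = 6 + 3 - 1 = 8

8


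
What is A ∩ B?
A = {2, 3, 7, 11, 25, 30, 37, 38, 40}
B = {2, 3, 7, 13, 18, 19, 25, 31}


Set A = {2, 3, 7, 11, 25, 30, 37, 38, 40}
Set B = {2, 3, 7, 13, 18, 19, 25, 31}
A ∩ B includes only elements in both sets.
Check each element of A against B:
2 ✓, 3 ✓, 7 ✓, 11 ✗, 25 ✓, 30 ✗, 37 ✗, 38 ✗, 40 ✗
A ∩ B = {2, 3, 7, 25}

{2, 3, 7, 25}


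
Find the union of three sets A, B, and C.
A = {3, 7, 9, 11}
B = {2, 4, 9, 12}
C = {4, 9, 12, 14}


Set A = {3, 7, 9, 11}
Set B = {2, 4, 9, 12}
Set C = {4, 9, 12, 14}
First, A ∪ B = {2, 3, 4, 7, 9, 11, 12}
Then, (A ∪ B) ∪ C = {2, 3, 4, 7, 9, 11, 12, 14}

{2, 3, 4, 7, 9, 11, 12, 14}


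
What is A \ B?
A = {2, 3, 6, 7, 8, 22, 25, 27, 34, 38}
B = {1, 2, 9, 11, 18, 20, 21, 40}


Set A = {2, 3, 6, 7, 8, 22, 25, 27, 34, 38}
Set B = {1, 2, 9, 11, 18, 20, 21, 40}
A \ B includes elements in A that are not in B.
Check each element of A:
2 (in B, remove), 3 (not in B, keep), 6 (not in B, keep), 7 (not in B, keep), 8 (not in B, keep), 22 (not in B, keep), 25 (not in B, keep), 27 (not in B, keep), 34 (not in B, keep), 38 (not in B, keep)
A \ B = {3, 6, 7, 8, 22, 25, 27, 34, 38}

{3, 6, 7, 8, 22, 25, 27, 34, 38}


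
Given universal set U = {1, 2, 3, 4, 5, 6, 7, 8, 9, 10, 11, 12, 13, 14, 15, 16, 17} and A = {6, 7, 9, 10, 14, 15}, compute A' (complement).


Universal set U = {1, 2, 3, 4, 5, 6, 7, 8, 9, 10, 11, 12, 13, 14, 15, 16, 17}
Set A = {6, 7, 9, 10, 14, 15}
A' = U \ A = elements in U but not in A
Checking each element of U:
1 (not in A, include), 2 (not in A, include), 3 (not in A, include), 4 (not in A, include), 5 (not in A, include), 6 (in A, exclude), 7 (in A, exclude), 8 (not in A, include), 9 (in A, exclude), 10 (in A, exclude), 11 (not in A, include), 12 (not in A, include), 13 (not in A, include), 14 (in A, exclude), 15 (in A, exclude), 16 (not in A, include), 17 (not in A, include)
A' = {1, 2, 3, 4, 5, 8, 11, 12, 13, 16, 17}

{1, 2, 3, 4, 5, 8, 11, 12, 13, 16, 17}


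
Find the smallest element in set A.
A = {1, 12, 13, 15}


Set A = {1, 12, 13, 15}
Elements in ascending order: 1, 12, 13, 15
The smallest element is 1.

1


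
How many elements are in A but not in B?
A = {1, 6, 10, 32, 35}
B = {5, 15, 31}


Set A = {1, 6, 10, 32, 35}
Set B = {5, 15, 31}
A \ B = {1, 6, 10, 32, 35}
|A \ B| = 5

5


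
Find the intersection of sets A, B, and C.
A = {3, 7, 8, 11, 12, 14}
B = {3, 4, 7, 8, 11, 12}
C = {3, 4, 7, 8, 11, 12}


Set A = {3, 7, 8, 11, 12, 14}
Set B = {3, 4, 7, 8, 11, 12}
Set C = {3, 4, 7, 8, 11, 12}
First, A ∩ B = {3, 7, 8, 11, 12}
Then, (A ∩ B) ∩ C = {3, 7, 8, 11, 12}

{3, 7, 8, 11, 12}


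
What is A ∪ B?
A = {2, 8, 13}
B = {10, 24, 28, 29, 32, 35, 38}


Set A = {2, 8, 13}
Set B = {10, 24, 28, 29, 32, 35, 38}
A ∪ B includes all elements in either set.
Elements from A: {2, 8, 13}
Elements from B not already included: {10, 24, 28, 29, 32, 35, 38}
A ∪ B = {2, 8, 10, 13, 24, 28, 29, 32, 35, 38}

{2, 8, 10, 13, 24, 28, 29, 32, 35, 38}


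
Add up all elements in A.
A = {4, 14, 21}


Set A = {4, 14, 21}
Sum = 4 + 14 + 21 = 39

39


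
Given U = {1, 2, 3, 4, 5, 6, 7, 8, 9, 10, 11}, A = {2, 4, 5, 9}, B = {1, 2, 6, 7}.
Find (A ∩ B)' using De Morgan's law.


U = {1, 2, 3, 4, 5, 6, 7, 8, 9, 10, 11}
A = {2, 4, 5, 9}, B = {1, 2, 6, 7}
A ∩ B = {2}
(A ∩ B)' = U \ (A ∩ B) = {1, 3, 4, 5, 6, 7, 8, 9, 10, 11}
Verification via A' ∪ B': A' = {1, 3, 6, 7, 8, 10, 11}, B' = {3, 4, 5, 8, 9, 10, 11}
A' ∪ B' = {1, 3, 4, 5, 6, 7, 8, 9, 10, 11} ✓

{1, 3, 4, 5, 6, 7, 8, 9, 10, 11}


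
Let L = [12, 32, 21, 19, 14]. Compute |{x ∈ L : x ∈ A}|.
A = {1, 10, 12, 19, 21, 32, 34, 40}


Set A = {1, 10, 12, 19, 21, 32, 34, 40}
Candidates: [12, 32, 21, 19, 14]
Check each candidate:
12 ∈ A, 32 ∈ A, 21 ∈ A, 19 ∈ A, 14 ∉ A
Count of candidates in A: 4

4


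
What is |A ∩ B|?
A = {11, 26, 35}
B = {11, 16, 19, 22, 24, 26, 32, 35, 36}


Set A = {11, 26, 35}
Set B = {11, 16, 19, 22, 24, 26, 32, 35, 36}
A ∩ B = {11, 26, 35}
|A ∩ B| = 3

3


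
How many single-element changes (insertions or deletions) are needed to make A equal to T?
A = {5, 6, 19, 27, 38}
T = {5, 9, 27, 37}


Set A = {5, 6, 19, 27, 38}
Set T = {5, 9, 27, 37}
Elements to remove from A (in A, not in T): {6, 19, 38} → 3 removals
Elements to add to A (in T, not in A): {9, 37} → 2 additions
Total edits = 3 + 2 = 5

5


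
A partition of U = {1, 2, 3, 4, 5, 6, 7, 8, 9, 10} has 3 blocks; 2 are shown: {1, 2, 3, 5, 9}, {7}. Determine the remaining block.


U = {1, 2, 3, 4, 5, 6, 7, 8, 9, 10}
Shown blocks: {1, 2, 3, 5, 9}, {7}
A partition's blocks are pairwise disjoint and cover U, so the missing block = U \ (union of shown blocks).
Union of shown blocks: {1, 2, 3, 5, 7, 9}
Missing block = U \ (union) = {4, 6, 8, 10}

{4, 6, 8, 10}


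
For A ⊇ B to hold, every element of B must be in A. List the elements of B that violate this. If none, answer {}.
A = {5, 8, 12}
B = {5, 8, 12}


Set A = {5, 8, 12}
Set B = {5, 8, 12}
Check each element of B against A:
5 ∈ A, 8 ∈ A, 12 ∈ A
Elements of B not in A: {}

{}


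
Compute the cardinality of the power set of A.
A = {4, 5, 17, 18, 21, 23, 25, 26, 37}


Set A = {4, 5, 17, 18, 21, 23, 25, 26, 37}
|A| = 9
The power set P(A) contains all subsets of A.
|P(A)| = 2^|A| = 2^9 = 512

512


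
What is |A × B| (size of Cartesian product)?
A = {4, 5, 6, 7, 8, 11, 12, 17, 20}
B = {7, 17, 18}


Set A = {4, 5, 6, 7, 8, 11, 12, 17, 20} has 9 elements.
Set B = {7, 17, 18} has 3 elements.
|A × B| = |A| × |B| = 9 × 3 = 27

27


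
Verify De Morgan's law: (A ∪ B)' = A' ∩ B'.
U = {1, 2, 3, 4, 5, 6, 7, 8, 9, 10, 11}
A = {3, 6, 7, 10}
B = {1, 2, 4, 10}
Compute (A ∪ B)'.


U = {1, 2, 3, 4, 5, 6, 7, 8, 9, 10, 11}
A = {3, 6, 7, 10}, B = {1, 2, 4, 10}
A ∪ B = {1, 2, 3, 4, 6, 7, 10}
(A ∪ B)' = U \ (A ∪ B) = {5, 8, 9, 11}
Verification via A' ∩ B': A' = {1, 2, 4, 5, 8, 9, 11}, B' = {3, 5, 6, 7, 8, 9, 11}
A' ∩ B' = {5, 8, 9, 11} ✓

{5, 8, 9, 11}


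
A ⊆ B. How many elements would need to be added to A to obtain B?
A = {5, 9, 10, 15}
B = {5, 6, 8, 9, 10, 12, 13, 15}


Set A = {5, 9, 10, 15}, |A| = 4
Set B = {5, 6, 8, 9, 10, 12, 13, 15}, |B| = 8
Since A ⊆ B: B \ A = {6, 8, 12, 13}
|B| - |A| = 8 - 4 = 4

4


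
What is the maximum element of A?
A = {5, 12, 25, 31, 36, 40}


Set A = {5, 12, 25, 31, 36, 40}
Elements in ascending order: 5, 12, 25, 31, 36, 40
The largest element is 40.

40


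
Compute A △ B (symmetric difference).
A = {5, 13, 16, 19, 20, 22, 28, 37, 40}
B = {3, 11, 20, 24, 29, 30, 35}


Set A = {5, 13, 16, 19, 20, 22, 28, 37, 40}
Set B = {3, 11, 20, 24, 29, 30, 35}
A △ B = (A \ B) ∪ (B \ A)
Elements in A but not B: {5, 13, 16, 19, 22, 28, 37, 40}
Elements in B but not A: {3, 11, 24, 29, 30, 35}
A △ B = {3, 5, 11, 13, 16, 19, 22, 24, 28, 29, 30, 35, 37, 40}

{3, 5, 11, 13, 16, 19, 22, 24, 28, 29, 30, 35, 37, 40}


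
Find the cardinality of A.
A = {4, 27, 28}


Set A = {4, 27, 28}
Listing elements: 4, 27, 28
Counting: 3 elements
|A| = 3

3


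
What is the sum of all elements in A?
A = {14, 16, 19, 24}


Set A = {14, 16, 19, 24}
Sum = 14 + 16 + 19 + 24 = 73

73


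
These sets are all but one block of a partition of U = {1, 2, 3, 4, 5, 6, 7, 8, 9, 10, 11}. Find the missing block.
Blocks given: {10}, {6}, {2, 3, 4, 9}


U = {1, 2, 3, 4, 5, 6, 7, 8, 9, 10, 11}
Shown blocks: {10}, {6}, {2, 3, 4, 9}
A partition's blocks are pairwise disjoint and cover U, so the missing block = U \ (union of shown blocks).
Union of shown blocks: {2, 3, 4, 6, 9, 10}
Missing block = U \ (union) = {1, 5, 7, 8, 11}

{1, 5, 7, 8, 11}


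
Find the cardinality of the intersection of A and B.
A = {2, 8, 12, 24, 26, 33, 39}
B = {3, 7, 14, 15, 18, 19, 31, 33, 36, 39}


Set A = {2, 8, 12, 24, 26, 33, 39}
Set B = {3, 7, 14, 15, 18, 19, 31, 33, 36, 39}
A ∩ B = {33, 39}
|A ∩ B| = 2

2


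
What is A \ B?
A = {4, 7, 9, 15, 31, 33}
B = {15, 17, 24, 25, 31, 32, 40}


Set A = {4, 7, 9, 15, 31, 33}
Set B = {15, 17, 24, 25, 31, 32, 40}
A \ B includes elements in A that are not in B.
Check each element of A:
4 (not in B, keep), 7 (not in B, keep), 9 (not in B, keep), 15 (in B, remove), 31 (in B, remove), 33 (not in B, keep)
A \ B = {4, 7, 9, 33}

{4, 7, 9, 33}


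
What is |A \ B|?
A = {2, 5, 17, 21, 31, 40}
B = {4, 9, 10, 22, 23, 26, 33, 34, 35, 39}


Set A = {2, 5, 17, 21, 31, 40}
Set B = {4, 9, 10, 22, 23, 26, 33, 34, 35, 39}
A \ B = {2, 5, 17, 21, 31, 40}
|A \ B| = 6

6


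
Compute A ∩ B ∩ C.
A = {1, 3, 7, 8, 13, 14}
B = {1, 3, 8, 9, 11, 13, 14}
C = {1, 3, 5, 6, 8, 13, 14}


Set A = {1, 3, 7, 8, 13, 14}
Set B = {1, 3, 8, 9, 11, 13, 14}
Set C = {1, 3, 5, 6, 8, 13, 14}
First, A ∩ B = {1, 3, 8, 13, 14}
Then, (A ∩ B) ∩ C = {1, 3, 8, 13, 14}

{1, 3, 8, 13, 14}


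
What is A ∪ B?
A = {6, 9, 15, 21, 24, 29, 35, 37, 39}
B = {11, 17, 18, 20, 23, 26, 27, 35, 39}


Set A = {6, 9, 15, 21, 24, 29, 35, 37, 39}
Set B = {11, 17, 18, 20, 23, 26, 27, 35, 39}
A ∪ B includes all elements in either set.
Elements from A: {6, 9, 15, 21, 24, 29, 35, 37, 39}
Elements from B not already included: {11, 17, 18, 20, 23, 26, 27}
A ∪ B = {6, 9, 11, 15, 17, 18, 20, 21, 23, 24, 26, 27, 29, 35, 37, 39}

{6, 9, 11, 15, 17, 18, 20, 21, 23, 24, 26, 27, 29, 35, 37, 39}


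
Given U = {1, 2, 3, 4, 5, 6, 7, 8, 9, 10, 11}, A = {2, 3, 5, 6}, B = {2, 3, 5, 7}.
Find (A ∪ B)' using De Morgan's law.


U = {1, 2, 3, 4, 5, 6, 7, 8, 9, 10, 11}
A = {2, 3, 5, 6}, B = {2, 3, 5, 7}
A ∪ B = {2, 3, 5, 6, 7}
(A ∪ B)' = U \ (A ∪ B) = {1, 4, 8, 9, 10, 11}
Verification via A' ∩ B': A' = {1, 4, 7, 8, 9, 10, 11}, B' = {1, 4, 6, 8, 9, 10, 11}
A' ∩ B' = {1, 4, 8, 9, 10, 11} ✓

{1, 4, 8, 9, 10, 11}


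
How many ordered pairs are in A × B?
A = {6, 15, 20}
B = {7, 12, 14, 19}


Set A = {6, 15, 20} has 3 elements.
Set B = {7, 12, 14, 19} has 4 elements.
|A × B| = |A| × |B| = 3 × 4 = 12

12


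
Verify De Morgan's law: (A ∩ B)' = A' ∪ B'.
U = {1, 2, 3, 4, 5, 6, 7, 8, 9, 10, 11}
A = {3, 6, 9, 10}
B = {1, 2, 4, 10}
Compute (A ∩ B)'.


U = {1, 2, 3, 4, 5, 6, 7, 8, 9, 10, 11}
A = {3, 6, 9, 10}, B = {1, 2, 4, 10}
A ∩ B = {10}
(A ∩ B)' = U \ (A ∩ B) = {1, 2, 3, 4, 5, 6, 7, 8, 9, 11}
Verification via A' ∪ B': A' = {1, 2, 4, 5, 7, 8, 11}, B' = {3, 5, 6, 7, 8, 9, 11}
A' ∪ B' = {1, 2, 3, 4, 5, 6, 7, 8, 9, 11} ✓

{1, 2, 3, 4, 5, 6, 7, 8, 9, 11}


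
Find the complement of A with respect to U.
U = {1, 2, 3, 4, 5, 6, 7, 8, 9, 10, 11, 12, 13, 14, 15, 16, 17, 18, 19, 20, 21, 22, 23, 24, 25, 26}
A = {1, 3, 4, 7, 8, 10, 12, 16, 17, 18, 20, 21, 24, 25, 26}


Universal set U = {1, 2, 3, 4, 5, 6, 7, 8, 9, 10, 11, 12, 13, 14, 15, 16, 17, 18, 19, 20, 21, 22, 23, 24, 25, 26}
Set A = {1, 3, 4, 7, 8, 10, 12, 16, 17, 18, 20, 21, 24, 25, 26}
A' = U \ A = elements in U but not in A
Checking each element of U:
1 (in A, exclude), 2 (not in A, include), 3 (in A, exclude), 4 (in A, exclude), 5 (not in A, include), 6 (not in A, include), 7 (in A, exclude), 8 (in A, exclude), 9 (not in A, include), 10 (in A, exclude), 11 (not in A, include), 12 (in A, exclude), 13 (not in A, include), 14 (not in A, include), 15 (not in A, include), 16 (in A, exclude), 17 (in A, exclude), 18 (in A, exclude), 19 (not in A, include), 20 (in A, exclude), 21 (in A, exclude), 22 (not in A, include), 23 (not in A, include), 24 (in A, exclude), 25 (in A, exclude), 26 (in A, exclude)
A' = {2, 5, 6, 9, 11, 13, 14, 15, 19, 22, 23}

{2, 5, 6, 9, 11, 13, 14, 15, 19, 22, 23}


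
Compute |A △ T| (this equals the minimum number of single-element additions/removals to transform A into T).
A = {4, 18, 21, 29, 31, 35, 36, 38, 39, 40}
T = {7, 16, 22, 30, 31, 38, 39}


Set A = {4, 18, 21, 29, 31, 35, 36, 38, 39, 40}
Set T = {7, 16, 22, 30, 31, 38, 39}
Elements to remove from A (in A, not in T): {4, 18, 21, 29, 35, 36, 40} → 7 removals
Elements to add to A (in T, not in A): {7, 16, 22, 30} → 4 additions
Total edits = 7 + 4 = 11

11


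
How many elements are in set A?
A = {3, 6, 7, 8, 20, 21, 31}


Set A = {3, 6, 7, 8, 20, 21, 31}
Listing elements: 3, 6, 7, 8, 20, 21, 31
Counting: 7 elements
|A| = 7

7


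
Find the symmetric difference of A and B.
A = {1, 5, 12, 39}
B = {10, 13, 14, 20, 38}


Set A = {1, 5, 12, 39}
Set B = {10, 13, 14, 20, 38}
A △ B = (A \ B) ∪ (B \ A)
Elements in A but not B: {1, 5, 12, 39}
Elements in B but not A: {10, 13, 14, 20, 38}
A △ B = {1, 5, 10, 12, 13, 14, 20, 38, 39}

{1, 5, 10, 12, 13, 14, 20, 38, 39}


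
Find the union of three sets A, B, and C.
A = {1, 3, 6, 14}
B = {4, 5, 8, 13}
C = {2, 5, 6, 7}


Set A = {1, 3, 6, 14}
Set B = {4, 5, 8, 13}
Set C = {2, 5, 6, 7}
First, A ∪ B = {1, 3, 4, 5, 6, 8, 13, 14}
Then, (A ∪ B) ∪ C = {1, 2, 3, 4, 5, 6, 7, 8, 13, 14}

{1, 2, 3, 4, 5, 6, 7, 8, 13, 14}


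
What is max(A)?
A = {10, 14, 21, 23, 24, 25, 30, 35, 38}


Set A = {10, 14, 21, 23, 24, 25, 30, 35, 38}
Elements in ascending order: 10, 14, 21, 23, 24, 25, 30, 35, 38
The largest element is 38.

38


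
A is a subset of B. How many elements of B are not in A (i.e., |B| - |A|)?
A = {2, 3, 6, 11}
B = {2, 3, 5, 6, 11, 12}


Set A = {2, 3, 6, 11}, |A| = 4
Set B = {2, 3, 5, 6, 11, 12}, |B| = 6
Since A ⊆ B: B \ A = {5, 12}
|B| - |A| = 6 - 4 = 2

2


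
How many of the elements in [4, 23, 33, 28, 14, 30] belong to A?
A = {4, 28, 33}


Set A = {4, 28, 33}
Candidates: [4, 23, 33, 28, 14, 30]
Check each candidate:
4 ∈ A, 23 ∉ A, 33 ∈ A, 28 ∈ A, 14 ∉ A, 30 ∉ A
Count of candidates in A: 3

3


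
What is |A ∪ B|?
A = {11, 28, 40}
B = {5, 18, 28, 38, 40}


Set A = {11, 28, 40}, |A| = 3
Set B = {5, 18, 28, 38, 40}, |B| = 5
A ∩ B = {28, 40}, |A ∩ B| = 2
|A ∪ B| = |A| + |B| - |A ∩ B| = 3 + 5 - 2 = 6

6


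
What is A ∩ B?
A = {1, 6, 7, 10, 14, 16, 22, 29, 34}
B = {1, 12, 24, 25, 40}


Set A = {1, 6, 7, 10, 14, 16, 22, 29, 34}
Set B = {1, 12, 24, 25, 40}
A ∩ B includes only elements in both sets.
Check each element of A against B:
1 ✓, 6 ✗, 7 ✗, 10 ✗, 14 ✗, 16 ✗, 22 ✗, 29 ✗, 34 ✗
A ∩ B = {1}

{1}


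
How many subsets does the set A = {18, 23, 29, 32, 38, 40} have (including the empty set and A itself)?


Set A = {18, 23, 29, 32, 38, 40}
|A| = 6
The power set P(A) contains all subsets of A.
|P(A)| = 2^|A| = 2^6 = 64

64


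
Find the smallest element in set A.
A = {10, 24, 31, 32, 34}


Set A = {10, 24, 31, 32, 34}
Elements in ascending order: 10, 24, 31, 32, 34
The smallest element is 10.

10


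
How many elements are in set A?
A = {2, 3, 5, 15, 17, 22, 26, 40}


Set A = {2, 3, 5, 15, 17, 22, 26, 40}
Listing elements: 2, 3, 5, 15, 17, 22, 26, 40
Counting: 8 elements
|A| = 8

8


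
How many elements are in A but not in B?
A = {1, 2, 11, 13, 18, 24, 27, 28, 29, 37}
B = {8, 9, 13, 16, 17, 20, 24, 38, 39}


Set A = {1, 2, 11, 13, 18, 24, 27, 28, 29, 37}
Set B = {8, 9, 13, 16, 17, 20, 24, 38, 39}
A \ B = {1, 2, 11, 18, 27, 28, 29, 37}
|A \ B| = 8

8


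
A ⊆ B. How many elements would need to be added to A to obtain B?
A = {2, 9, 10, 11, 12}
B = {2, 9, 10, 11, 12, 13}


Set A = {2, 9, 10, 11, 12}, |A| = 5
Set B = {2, 9, 10, 11, 12, 13}, |B| = 6
Since A ⊆ B: B \ A = {13}
|B| - |A| = 6 - 5 = 1

1


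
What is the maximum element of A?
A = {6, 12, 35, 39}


Set A = {6, 12, 35, 39}
Elements in ascending order: 6, 12, 35, 39
The largest element is 39.

39


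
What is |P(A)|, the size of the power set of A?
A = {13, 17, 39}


Set A = {13, 17, 39}
|A| = 3
The power set P(A) contains all subsets of A.
|P(A)| = 2^|A| = 2^3 = 8

8


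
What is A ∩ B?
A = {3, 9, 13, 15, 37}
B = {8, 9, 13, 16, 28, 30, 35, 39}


Set A = {3, 9, 13, 15, 37}
Set B = {8, 9, 13, 16, 28, 30, 35, 39}
A ∩ B includes only elements in both sets.
Check each element of A against B:
3 ✗, 9 ✓, 13 ✓, 15 ✗, 37 ✗
A ∩ B = {9, 13}

{9, 13}


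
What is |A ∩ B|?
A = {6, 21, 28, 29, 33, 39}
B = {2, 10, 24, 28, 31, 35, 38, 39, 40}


Set A = {6, 21, 28, 29, 33, 39}
Set B = {2, 10, 24, 28, 31, 35, 38, 39, 40}
A ∩ B = {28, 39}
|A ∩ B| = 2

2


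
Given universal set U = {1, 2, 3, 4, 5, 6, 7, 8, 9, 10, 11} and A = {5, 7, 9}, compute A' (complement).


Universal set U = {1, 2, 3, 4, 5, 6, 7, 8, 9, 10, 11}
Set A = {5, 7, 9}
A' = U \ A = elements in U but not in A
Checking each element of U:
1 (not in A, include), 2 (not in A, include), 3 (not in A, include), 4 (not in A, include), 5 (in A, exclude), 6 (not in A, include), 7 (in A, exclude), 8 (not in A, include), 9 (in A, exclude), 10 (not in A, include), 11 (not in A, include)
A' = {1, 2, 3, 4, 6, 8, 10, 11}

{1, 2, 3, 4, 6, 8, 10, 11}


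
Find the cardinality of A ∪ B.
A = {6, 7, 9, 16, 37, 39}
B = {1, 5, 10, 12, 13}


Set A = {6, 7, 9, 16, 37, 39}, |A| = 6
Set B = {1, 5, 10, 12, 13}, |B| = 5
A ∩ B = {}, |A ∩ B| = 0
|A ∪ B| = |A| + |B| - |A ∩ B| = 6 + 5 - 0 = 11

11


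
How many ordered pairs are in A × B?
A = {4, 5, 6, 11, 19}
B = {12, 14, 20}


Set A = {4, 5, 6, 11, 19} has 5 elements.
Set B = {12, 14, 20} has 3 elements.
|A × B| = |A| × |B| = 5 × 3 = 15

15


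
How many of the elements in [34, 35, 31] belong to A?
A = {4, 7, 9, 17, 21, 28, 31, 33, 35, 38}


Set A = {4, 7, 9, 17, 21, 28, 31, 33, 35, 38}
Candidates: [34, 35, 31]
Check each candidate:
34 ∉ A, 35 ∈ A, 31 ∈ A
Count of candidates in A: 2

2


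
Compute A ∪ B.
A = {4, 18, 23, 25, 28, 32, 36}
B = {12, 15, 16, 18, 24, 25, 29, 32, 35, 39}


Set A = {4, 18, 23, 25, 28, 32, 36}
Set B = {12, 15, 16, 18, 24, 25, 29, 32, 35, 39}
A ∪ B includes all elements in either set.
Elements from A: {4, 18, 23, 25, 28, 32, 36}
Elements from B not already included: {12, 15, 16, 24, 29, 35, 39}
A ∪ B = {4, 12, 15, 16, 18, 23, 24, 25, 28, 29, 32, 35, 36, 39}

{4, 12, 15, 16, 18, 23, 24, 25, 28, 29, 32, 35, 36, 39}


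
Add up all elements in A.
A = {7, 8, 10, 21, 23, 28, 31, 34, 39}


Set A = {7, 8, 10, 21, 23, 28, 31, 34, 39}
Sum = 7 + 8 + 10 + 21 + 23 + 28 + 31 + 34 + 39 = 201

201


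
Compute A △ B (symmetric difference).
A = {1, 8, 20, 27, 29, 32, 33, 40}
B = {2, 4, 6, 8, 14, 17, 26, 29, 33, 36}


Set A = {1, 8, 20, 27, 29, 32, 33, 40}
Set B = {2, 4, 6, 8, 14, 17, 26, 29, 33, 36}
A △ B = (A \ B) ∪ (B \ A)
Elements in A but not B: {1, 20, 27, 32, 40}
Elements in B but not A: {2, 4, 6, 14, 17, 26, 36}
A △ B = {1, 2, 4, 6, 14, 17, 20, 26, 27, 32, 36, 40}

{1, 2, 4, 6, 14, 17, 20, 26, 27, 32, 36, 40}


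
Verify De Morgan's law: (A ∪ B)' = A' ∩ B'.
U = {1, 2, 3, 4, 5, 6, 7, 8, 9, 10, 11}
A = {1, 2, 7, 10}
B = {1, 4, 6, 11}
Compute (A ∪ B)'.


U = {1, 2, 3, 4, 5, 6, 7, 8, 9, 10, 11}
A = {1, 2, 7, 10}, B = {1, 4, 6, 11}
A ∪ B = {1, 2, 4, 6, 7, 10, 11}
(A ∪ B)' = U \ (A ∪ B) = {3, 5, 8, 9}
Verification via A' ∩ B': A' = {3, 4, 5, 6, 8, 9, 11}, B' = {2, 3, 5, 7, 8, 9, 10}
A' ∩ B' = {3, 5, 8, 9} ✓

{3, 5, 8, 9}


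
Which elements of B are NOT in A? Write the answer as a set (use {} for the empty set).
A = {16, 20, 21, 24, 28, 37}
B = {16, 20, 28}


Set A = {16, 20, 21, 24, 28, 37}
Set B = {16, 20, 28}
Check each element of B against A:
16 ∈ A, 20 ∈ A, 28 ∈ A
Elements of B not in A: {}

{}


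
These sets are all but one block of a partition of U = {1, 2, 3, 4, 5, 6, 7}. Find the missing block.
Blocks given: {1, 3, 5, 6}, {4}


U = {1, 2, 3, 4, 5, 6, 7}
Shown blocks: {1, 3, 5, 6}, {4}
A partition's blocks are pairwise disjoint and cover U, so the missing block = U \ (union of shown blocks).
Union of shown blocks: {1, 3, 4, 5, 6}
Missing block = U \ (union) = {2, 7}

{2, 7}


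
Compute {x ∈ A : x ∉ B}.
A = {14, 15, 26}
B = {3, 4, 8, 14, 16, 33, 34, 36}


Set A = {14, 15, 26}
Set B = {3, 4, 8, 14, 16, 33, 34, 36}
Check each element of A against B:
14 ∈ B, 15 ∉ B (include), 26 ∉ B (include)
Elements of A not in B: {15, 26}

{15, 26}


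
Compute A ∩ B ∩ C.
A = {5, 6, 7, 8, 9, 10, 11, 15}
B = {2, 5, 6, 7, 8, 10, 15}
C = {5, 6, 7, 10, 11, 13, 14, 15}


Set A = {5, 6, 7, 8, 9, 10, 11, 15}
Set B = {2, 5, 6, 7, 8, 10, 15}
Set C = {5, 6, 7, 10, 11, 13, 14, 15}
First, A ∩ B = {5, 6, 7, 8, 10, 15}
Then, (A ∩ B) ∩ C = {5, 6, 7, 10, 15}

{5, 6, 7, 10, 15}


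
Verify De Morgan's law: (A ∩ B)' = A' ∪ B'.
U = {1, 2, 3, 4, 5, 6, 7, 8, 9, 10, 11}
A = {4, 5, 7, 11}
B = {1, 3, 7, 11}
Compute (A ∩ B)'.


U = {1, 2, 3, 4, 5, 6, 7, 8, 9, 10, 11}
A = {4, 5, 7, 11}, B = {1, 3, 7, 11}
A ∩ B = {7, 11}
(A ∩ B)' = U \ (A ∩ B) = {1, 2, 3, 4, 5, 6, 8, 9, 10}
Verification via A' ∪ B': A' = {1, 2, 3, 6, 8, 9, 10}, B' = {2, 4, 5, 6, 8, 9, 10}
A' ∪ B' = {1, 2, 3, 4, 5, 6, 8, 9, 10} ✓

{1, 2, 3, 4, 5, 6, 8, 9, 10}


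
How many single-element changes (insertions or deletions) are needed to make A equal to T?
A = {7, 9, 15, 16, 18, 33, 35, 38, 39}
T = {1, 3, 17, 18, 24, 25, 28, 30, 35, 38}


Set A = {7, 9, 15, 16, 18, 33, 35, 38, 39}
Set T = {1, 3, 17, 18, 24, 25, 28, 30, 35, 38}
Elements to remove from A (in A, not in T): {7, 9, 15, 16, 33, 39} → 6 removals
Elements to add to A (in T, not in A): {1, 3, 17, 24, 25, 28, 30} → 7 additions
Total edits = 6 + 7 = 13

13


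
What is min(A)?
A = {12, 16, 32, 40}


Set A = {12, 16, 32, 40}
Elements in ascending order: 12, 16, 32, 40
The smallest element is 12.

12


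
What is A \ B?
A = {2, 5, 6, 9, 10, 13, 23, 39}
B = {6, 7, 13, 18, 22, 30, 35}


Set A = {2, 5, 6, 9, 10, 13, 23, 39}
Set B = {6, 7, 13, 18, 22, 30, 35}
A \ B includes elements in A that are not in B.
Check each element of A:
2 (not in B, keep), 5 (not in B, keep), 6 (in B, remove), 9 (not in B, keep), 10 (not in B, keep), 13 (in B, remove), 23 (not in B, keep), 39 (not in B, keep)
A \ B = {2, 5, 9, 10, 23, 39}

{2, 5, 9, 10, 23, 39}


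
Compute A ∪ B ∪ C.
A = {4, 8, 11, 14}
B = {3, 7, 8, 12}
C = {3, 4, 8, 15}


Set A = {4, 8, 11, 14}
Set B = {3, 7, 8, 12}
Set C = {3, 4, 8, 15}
First, A ∪ B = {3, 4, 7, 8, 11, 12, 14}
Then, (A ∪ B) ∪ C = {3, 4, 7, 8, 11, 12, 14, 15}

{3, 4, 7, 8, 11, 12, 14, 15}


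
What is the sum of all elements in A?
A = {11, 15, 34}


Set A = {11, 15, 34}
Sum = 11 + 15 + 34 = 60

60


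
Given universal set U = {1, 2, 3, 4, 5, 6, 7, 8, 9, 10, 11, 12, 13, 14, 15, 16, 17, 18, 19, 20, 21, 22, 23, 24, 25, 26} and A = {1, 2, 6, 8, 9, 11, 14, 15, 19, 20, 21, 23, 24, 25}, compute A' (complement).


Universal set U = {1, 2, 3, 4, 5, 6, 7, 8, 9, 10, 11, 12, 13, 14, 15, 16, 17, 18, 19, 20, 21, 22, 23, 24, 25, 26}
Set A = {1, 2, 6, 8, 9, 11, 14, 15, 19, 20, 21, 23, 24, 25}
A' = U \ A = elements in U but not in A
Checking each element of U:
1 (in A, exclude), 2 (in A, exclude), 3 (not in A, include), 4 (not in A, include), 5 (not in A, include), 6 (in A, exclude), 7 (not in A, include), 8 (in A, exclude), 9 (in A, exclude), 10 (not in A, include), 11 (in A, exclude), 12 (not in A, include), 13 (not in A, include), 14 (in A, exclude), 15 (in A, exclude), 16 (not in A, include), 17 (not in A, include), 18 (not in A, include), 19 (in A, exclude), 20 (in A, exclude), 21 (in A, exclude), 22 (not in A, include), 23 (in A, exclude), 24 (in A, exclude), 25 (in A, exclude), 26 (not in A, include)
A' = {3, 4, 5, 7, 10, 12, 13, 16, 17, 18, 22, 26}

{3, 4, 5, 7, 10, 12, 13, 16, 17, 18, 22, 26}


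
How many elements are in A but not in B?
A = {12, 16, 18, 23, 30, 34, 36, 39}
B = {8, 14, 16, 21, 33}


Set A = {12, 16, 18, 23, 30, 34, 36, 39}
Set B = {8, 14, 16, 21, 33}
A \ B = {12, 18, 23, 30, 34, 36, 39}
|A \ B| = 7

7


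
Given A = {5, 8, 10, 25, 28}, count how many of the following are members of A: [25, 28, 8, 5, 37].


Set A = {5, 8, 10, 25, 28}
Candidates: [25, 28, 8, 5, 37]
Check each candidate:
25 ∈ A, 28 ∈ A, 8 ∈ A, 5 ∈ A, 37 ∉ A
Count of candidates in A: 4

4


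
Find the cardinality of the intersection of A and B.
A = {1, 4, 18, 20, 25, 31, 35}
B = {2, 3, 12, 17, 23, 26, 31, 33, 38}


Set A = {1, 4, 18, 20, 25, 31, 35}
Set B = {2, 3, 12, 17, 23, 26, 31, 33, 38}
A ∩ B = {31}
|A ∩ B| = 1

1


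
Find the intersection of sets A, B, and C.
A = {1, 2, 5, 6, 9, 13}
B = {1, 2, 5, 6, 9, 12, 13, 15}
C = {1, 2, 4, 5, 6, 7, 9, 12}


Set A = {1, 2, 5, 6, 9, 13}
Set B = {1, 2, 5, 6, 9, 12, 13, 15}
Set C = {1, 2, 4, 5, 6, 7, 9, 12}
First, A ∩ B = {1, 2, 5, 6, 9, 13}
Then, (A ∩ B) ∩ C = {1, 2, 5, 6, 9}

{1, 2, 5, 6, 9}


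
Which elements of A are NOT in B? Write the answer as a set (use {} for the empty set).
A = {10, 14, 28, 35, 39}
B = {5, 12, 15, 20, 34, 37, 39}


Set A = {10, 14, 28, 35, 39}
Set B = {5, 12, 15, 20, 34, 37, 39}
Check each element of A against B:
10 ∉ B (include), 14 ∉ B (include), 28 ∉ B (include), 35 ∉ B (include), 39 ∈ B
Elements of A not in B: {10, 14, 28, 35}

{10, 14, 28, 35}


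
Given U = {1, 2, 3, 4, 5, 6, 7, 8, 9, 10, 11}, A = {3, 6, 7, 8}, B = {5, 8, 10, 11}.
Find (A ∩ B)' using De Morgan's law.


U = {1, 2, 3, 4, 5, 6, 7, 8, 9, 10, 11}
A = {3, 6, 7, 8}, B = {5, 8, 10, 11}
A ∩ B = {8}
(A ∩ B)' = U \ (A ∩ B) = {1, 2, 3, 4, 5, 6, 7, 9, 10, 11}
Verification via A' ∪ B': A' = {1, 2, 4, 5, 9, 10, 11}, B' = {1, 2, 3, 4, 6, 7, 9}
A' ∪ B' = {1, 2, 3, 4, 5, 6, 7, 9, 10, 11} ✓

{1, 2, 3, 4, 5, 6, 7, 9, 10, 11}


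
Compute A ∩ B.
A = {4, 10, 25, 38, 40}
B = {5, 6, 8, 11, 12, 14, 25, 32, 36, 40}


Set A = {4, 10, 25, 38, 40}
Set B = {5, 6, 8, 11, 12, 14, 25, 32, 36, 40}
A ∩ B includes only elements in both sets.
Check each element of A against B:
4 ✗, 10 ✗, 25 ✓, 38 ✗, 40 ✓
A ∩ B = {25, 40}

{25, 40}


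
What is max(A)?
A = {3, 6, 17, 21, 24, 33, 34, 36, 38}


Set A = {3, 6, 17, 21, 24, 33, 34, 36, 38}
Elements in ascending order: 3, 6, 17, 21, 24, 33, 34, 36, 38
The largest element is 38.

38


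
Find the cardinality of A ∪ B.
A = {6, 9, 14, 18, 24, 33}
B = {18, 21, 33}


Set A = {6, 9, 14, 18, 24, 33}, |A| = 6
Set B = {18, 21, 33}, |B| = 3
A ∩ B = {18, 33}, |A ∩ B| = 2
|A ∪ B| = |A| + |B| - |A ∩ B| = 6 + 3 - 2 = 7

7


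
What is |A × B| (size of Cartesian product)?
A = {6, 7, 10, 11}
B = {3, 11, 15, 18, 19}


Set A = {6, 7, 10, 11} has 4 elements.
Set B = {3, 11, 15, 18, 19} has 5 elements.
|A × B| = |A| × |B| = 4 × 5 = 20

20


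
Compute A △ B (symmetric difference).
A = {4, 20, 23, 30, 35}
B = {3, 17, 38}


Set A = {4, 20, 23, 30, 35}
Set B = {3, 17, 38}
A △ B = (A \ B) ∪ (B \ A)
Elements in A but not B: {4, 20, 23, 30, 35}
Elements in B but not A: {3, 17, 38}
A △ B = {3, 4, 17, 20, 23, 30, 35, 38}

{3, 4, 17, 20, 23, 30, 35, 38}


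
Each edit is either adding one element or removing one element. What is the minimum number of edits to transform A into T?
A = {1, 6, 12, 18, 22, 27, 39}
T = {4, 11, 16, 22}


Set A = {1, 6, 12, 18, 22, 27, 39}
Set T = {4, 11, 16, 22}
Elements to remove from A (in A, not in T): {1, 6, 12, 18, 27, 39} → 6 removals
Elements to add to A (in T, not in A): {4, 11, 16} → 3 additions
Total edits = 6 + 3 = 9

9


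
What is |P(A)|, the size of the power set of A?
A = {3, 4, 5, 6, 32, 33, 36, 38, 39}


Set A = {3, 4, 5, 6, 32, 33, 36, 38, 39}
|A| = 9
The power set P(A) contains all subsets of A.
|P(A)| = 2^|A| = 2^9 = 512

512


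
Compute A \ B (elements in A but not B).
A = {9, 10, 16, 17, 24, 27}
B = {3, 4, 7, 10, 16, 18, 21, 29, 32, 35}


Set A = {9, 10, 16, 17, 24, 27}
Set B = {3, 4, 7, 10, 16, 18, 21, 29, 32, 35}
A \ B includes elements in A that are not in B.
Check each element of A:
9 (not in B, keep), 10 (in B, remove), 16 (in B, remove), 17 (not in B, keep), 24 (not in B, keep), 27 (not in B, keep)
A \ B = {9, 17, 24, 27}

{9, 17, 24, 27}


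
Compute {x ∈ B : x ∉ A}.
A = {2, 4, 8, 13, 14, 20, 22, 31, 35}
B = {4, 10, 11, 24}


Set A = {2, 4, 8, 13, 14, 20, 22, 31, 35}
Set B = {4, 10, 11, 24}
Check each element of B against A:
4 ∈ A, 10 ∉ A (include), 11 ∉ A (include), 24 ∉ A (include)
Elements of B not in A: {10, 11, 24}

{10, 11, 24}


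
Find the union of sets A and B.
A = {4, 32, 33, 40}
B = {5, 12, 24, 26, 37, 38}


Set A = {4, 32, 33, 40}
Set B = {5, 12, 24, 26, 37, 38}
A ∪ B includes all elements in either set.
Elements from A: {4, 32, 33, 40}
Elements from B not already included: {5, 12, 24, 26, 37, 38}
A ∪ B = {4, 5, 12, 24, 26, 32, 33, 37, 38, 40}

{4, 5, 12, 24, 26, 32, 33, 37, 38, 40}


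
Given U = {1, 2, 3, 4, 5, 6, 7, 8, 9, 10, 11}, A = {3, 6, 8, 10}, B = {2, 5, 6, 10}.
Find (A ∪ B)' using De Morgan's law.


U = {1, 2, 3, 4, 5, 6, 7, 8, 9, 10, 11}
A = {3, 6, 8, 10}, B = {2, 5, 6, 10}
A ∪ B = {2, 3, 5, 6, 8, 10}
(A ∪ B)' = U \ (A ∪ B) = {1, 4, 7, 9, 11}
Verification via A' ∩ B': A' = {1, 2, 4, 5, 7, 9, 11}, B' = {1, 3, 4, 7, 8, 9, 11}
A' ∩ B' = {1, 4, 7, 9, 11} ✓

{1, 4, 7, 9, 11}


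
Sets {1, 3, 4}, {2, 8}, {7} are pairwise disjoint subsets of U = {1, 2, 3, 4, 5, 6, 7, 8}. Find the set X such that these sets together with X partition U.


U = {1, 2, 3, 4, 5, 6, 7, 8}
Shown blocks: {1, 3, 4}, {2, 8}, {7}
A partition's blocks are pairwise disjoint and cover U, so the missing block = U \ (union of shown blocks).
Union of shown blocks: {1, 2, 3, 4, 7, 8}
Missing block = U \ (union) = {5, 6}

{5, 6}


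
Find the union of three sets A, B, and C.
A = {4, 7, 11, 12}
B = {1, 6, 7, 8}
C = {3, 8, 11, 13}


Set A = {4, 7, 11, 12}
Set B = {1, 6, 7, 8}
Set C = {3, 8, 11, 13}
First, A ∪ B = {1, 4, 6, 7, 8, 11, 12}
Then, (A ∪ B) ∪ C = {1, 3, 4, 6, 7, 8, 11, 12, 13}

{1, 3, 4, 6, 7, 8, 11, 12, 13}


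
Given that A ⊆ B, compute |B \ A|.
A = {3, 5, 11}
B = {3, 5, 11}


Set A = {3, 5, 11}, |A| = 3
Set B = {3, 5, 11}, |B| = 3
Since A ⊆ B: B \ A = {}
|B| - |A| = 3 - 3 = 0

0


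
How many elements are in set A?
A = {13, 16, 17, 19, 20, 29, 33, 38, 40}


Set A = {13, 16, 17, 19, 20, 29, 33, 38, 40}
Listing elements: 13, 16, 17, 19, 20, 29, 33, 38, 40
Counting: 9 elements
|A| = 9

9


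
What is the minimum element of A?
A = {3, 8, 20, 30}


Set A = {3, 8, 20, 30}
Elements in ascending order: 3, 8, 20, 30
The smallest element is 3.

3


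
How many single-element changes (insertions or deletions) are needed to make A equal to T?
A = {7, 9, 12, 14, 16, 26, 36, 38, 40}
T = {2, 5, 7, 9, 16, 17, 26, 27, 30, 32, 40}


Set A = {7, 9, 12, 14, 16, 26, 36, 38, 40}
Set T = {2, 5, 7, 9, 16, 17, 26, 27, 30, 32, 40}
Elements to remove from A (in A, not in T): {12, 14, 36, 38} → 4 removals
Elements to add to A (in T, not in A): {2, 5, 17, 27, 30, 32} → 6 additions
Total edits = 4 + 6 = 10

10


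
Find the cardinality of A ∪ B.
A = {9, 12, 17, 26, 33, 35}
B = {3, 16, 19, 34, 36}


Set A = {9, 12, 17, 26, 33, 35}, |A| = 6
Set B = {3, 16, 19, 34, 36}, |B| = 5
A ∩ B = {}, |A ∩ B| = 0
|A ∪ B| = |A| + |B| - |A ∩ B| = 6 + 5 - 0 = 11

11


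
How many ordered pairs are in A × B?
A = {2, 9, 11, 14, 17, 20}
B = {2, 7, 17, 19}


Set A = {2, 9, 11, 14, 17, 20} has 6 elements.
Set B = {2, 7, 17, 19} has 4 elements.
|A × B| = |A| × |B| = 6 × 4 = 24

24


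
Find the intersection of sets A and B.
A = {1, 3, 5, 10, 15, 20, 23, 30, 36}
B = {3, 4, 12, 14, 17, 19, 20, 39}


Set A = {1, 3, 5, 10, 15, 20, 23, 30, 36}
Set B = {3, 4, 12, 14, 17, 19, 20, 39}
A ∩ B includes only elements in both sets.
Check each element of A against B:
1 ✗, 3 ✓, 5 ✗, 10 ✗, 15 ✗, 20 ✓, 23 ✗, 30 ✗, 36 ✗
A ∩ B = {3, 20}

{3, 20}


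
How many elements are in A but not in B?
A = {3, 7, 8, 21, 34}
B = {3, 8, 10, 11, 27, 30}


Set A = {3, 7, 8, 21, 34}
Set B = {3, 8, 10, 11, 27, 30}
A \ B = {7, 21, 34}
|A \ B| = 3

3


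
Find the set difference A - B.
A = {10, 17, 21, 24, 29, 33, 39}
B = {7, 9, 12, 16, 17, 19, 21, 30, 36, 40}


Set A = {10, 17, 21, 24, 29, 33, 39}
Set B = {7, 9, 12, 16, 17, 19, 21, 30, 36, 40}
A \ B includes elements in A that are not in B.
Check each element of A:
10 (not in B, keep), 17 (in B, remove), 21 (in B, remove), 24 (not in B, keep), 29 (not in B, keep), 33 (not in B, keep), 39 (not in B, keep)
A \ B = {10, 24, 29, 33, 39}

{10, 24, 29, 33, 39}


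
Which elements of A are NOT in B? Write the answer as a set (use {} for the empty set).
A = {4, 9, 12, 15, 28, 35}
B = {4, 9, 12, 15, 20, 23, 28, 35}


Set A = {4, 9, 12, 15, 28, 35}
Set B = {4, 9, 12, 15, 20, 23, 28, 35}
Check each element of A against B:
4 ∈ B, 9 ∈ B, 12 ∈ B, 15 ∈ B, 28 ∈ B, 35 ∈ B
Elements of A not in B: {}

{}


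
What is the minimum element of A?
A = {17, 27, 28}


Set A = {17, 27, 28}
Elements in ascending order: 17, 27, 28
The smallest element is 17.

17


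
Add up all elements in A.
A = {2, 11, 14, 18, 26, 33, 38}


Set A = {2, 11, 14, 18, 26, 33, 38}
Sum = 2 + 11 + 14 + 18 + 26 + 33 + 38 = 142

142


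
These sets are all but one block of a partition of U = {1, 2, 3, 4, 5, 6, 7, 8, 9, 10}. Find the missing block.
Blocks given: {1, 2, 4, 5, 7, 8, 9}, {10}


U = {1, 2, 3, 4, 5, 6, 7, 8, 9, 10}
Shown blocks: {1, 2, 4, 5, 7, 8, 9}, {10}
A partition's blocks are pairwise disjoint and cover U, so the missing block = U \ (union of shown blocks).
Union of shown blocks: {1, 2, 4, 5, 7, 8, 9, 10}
Missing block = U \ (union) = {3, 6}

{3, 6}


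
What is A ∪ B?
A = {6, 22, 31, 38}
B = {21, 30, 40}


Set A = {6, 22, 31, 38}
Set B = {21, 30, 40}
A ∪ B includes all elements in either set.
Elements from A: {6, 22, 31, 38}
Elements from B not already included: {21, 30, 40}
A ∪ B = {6, 21, 22, 30, 31, 38, 40}

{6, 21, 22, 30, 31, 38, 40}


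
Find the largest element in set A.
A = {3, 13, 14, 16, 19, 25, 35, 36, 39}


Set A = {3, 13, 14, 16, 19, 25, 35, 36, 39}
Elements in ascending order: 3, 13, 14, 16, 19, 25, 35, 36, 39
The largest element is 39.

39


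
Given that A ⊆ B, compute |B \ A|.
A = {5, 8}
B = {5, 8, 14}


Set A = {5, 8}, |A| = 2
Set B = {5, 8, 14}, |B| = 3
Since A ⊆ B: B \ A = {14}
|B| - |A| = 3 - 2 = 1

1


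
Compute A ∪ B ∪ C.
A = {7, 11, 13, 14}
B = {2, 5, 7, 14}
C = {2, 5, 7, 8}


Set A = {7, 11, 13, 14}
Set B = {2, 5, 7, 14}
Set C = {2, 5, 7, 8}
First, A ∪ B = {2, 5, 7, 11, 13, 14}
Then, (A ∪ B) ∪ C = {2, 5, 7, 8, 11, 13, 14}

{2, 5, 7, 8, 11, 13, 14}


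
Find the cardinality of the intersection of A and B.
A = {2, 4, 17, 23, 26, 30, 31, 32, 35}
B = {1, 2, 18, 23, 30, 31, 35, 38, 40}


Set A = {2, 4, 17, 23, 26, 30, 31, 32, 35}
Set B = {1, 2, 18, 23, 30, 31, 35, 38, 40}
A ∩ B = {2, 23, 30, 31, 35}
|A ∩ B| = 5

5


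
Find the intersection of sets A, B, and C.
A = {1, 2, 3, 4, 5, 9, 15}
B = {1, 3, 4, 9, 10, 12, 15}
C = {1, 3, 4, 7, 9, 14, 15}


Set A = {1, 2, 3, 4, 5, 9, 15}
Set B = {1, 3, 4, 9, 10, 12, 15}
Set C = {1, 3, 4, 7, 9, 14, 15}
First, A ∩ B = {1, 3, 4, 9, 15}
Then, (A ∩ B) ∩ C = {1, 3, 4, 9, 15}

{1, 3, 4, 9, 15}


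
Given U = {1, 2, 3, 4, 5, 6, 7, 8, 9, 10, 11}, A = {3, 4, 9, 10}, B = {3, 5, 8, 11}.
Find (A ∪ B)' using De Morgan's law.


U = {1, 2, 3, 4, 5, 6, 7, 8, 9, 10, 11}
A = {3, 4, 9, 10}, B = {3, 5, 8, 11}
A ∪ B = {3, 4, 5, 8, 9, 10, 11}
(A ∪ B)' = U \ (A ∪ B) = {1, 2, 6, 7}
Verification via A' ∩ B': A' = {1, 2, 5, 6, 7, 8, 11}, B' = {1, 2, 4, 6, 7, 9, 10}
A' ∩ B' = {1, 2, 6, 7} ✓

{1, 2, 6, 7}


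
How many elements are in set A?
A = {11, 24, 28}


Set A = {11, 24, 28}
Listing elements: 11, 24, 28
Counting: 3 elements
|A| = 3

3


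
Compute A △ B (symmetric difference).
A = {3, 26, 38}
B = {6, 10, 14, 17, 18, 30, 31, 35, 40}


Set A = {3, 26, 38}
Set B = {6, 10, 14, 17, 18, 30, 31, 35, 40}
A △ B = (A \ B) ∪ (B \ A)
Elements in A but not B: {3, 26, 38}
Elements in B but not A: {6, 10, 14, 17, 18, 30, 31, 35, 40}
A △ B = {3, 6, 10, 14, 17, 18, 26, 30, 31, 35, 38, 40}

{3, 6, 10, 14, 17, 18, 26, 30, 31, 35, 38, 40}


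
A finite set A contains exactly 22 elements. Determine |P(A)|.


The set has 22 elements.
The power set contains all possible subsets.
|P(A)| = 2^|A| = 2^22 = 4194304

4194304


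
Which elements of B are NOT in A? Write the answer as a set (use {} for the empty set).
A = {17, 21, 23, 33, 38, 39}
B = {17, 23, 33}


Set A = {17, 21, 23, 33, 38, 39}
Set B = {17, 23, 33}
Check each element of B against A:
17 ∈ A, 23 ∈ A, 33 ∈ A
Elements of B not in A: {}

{}


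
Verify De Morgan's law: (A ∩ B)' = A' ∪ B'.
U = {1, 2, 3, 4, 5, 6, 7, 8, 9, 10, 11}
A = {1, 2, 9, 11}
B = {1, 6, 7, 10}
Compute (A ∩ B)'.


U = {1, 2, 3, 4, 5, 6, 7, 8, 9, 10, 11}
A = {1, 2, 9, 11}, B = {1, 6, 7, 10}
A ∩ B = {1}
(A ∩ B)' = U \ (A ∩ B) = {2, 3, 4, 5, 6, 7, 8, 9, 10, 11}
Verification via A' ∪ B': A' = {3, 4, 5, 6, 7, 8, 10}, B' = {2, 3, 4, 5, 8, 9, 11}
A' ∪ B' = {2, 3, 4, 5, 6, 7, 8, 9, 10, 11} ✓

{2, 3, 4, 5, 6, 7, 8, 9, 10, 11}


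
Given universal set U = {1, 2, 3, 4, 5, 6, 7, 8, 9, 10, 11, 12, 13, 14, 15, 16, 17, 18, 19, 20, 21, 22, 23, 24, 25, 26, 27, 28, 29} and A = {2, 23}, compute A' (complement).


Universal set U = {1, 2, 3, 4, 5, 6, 7, 8, 9, 10, 11, 12, 13, 14, 15, 16, 17, 18, 19, 20, 21, 22, 23, 24, 25, 26, 27, 28, 29}
Set A = {2, 23}
A' = U \ A = elements in U but not in A
Checking each element of U:
1 (not in A, include), 2 (in A, exclude), 3 (not in A, include), 4 (not in A, include), 5 (not in A, include), 6 (not in A, include), 7 (not in A, include), 8 (not in A, include), 9 (not in A, include), 10 (not in A, include), 11 (not in A, include), 12 (not in A, include), 13 (not in A, include), 14 (not in A, include), 15 (not in A, include), 16 (not in A, include), 17 (not in A, include), 18 (not in A, include), 19 (not in A, include), 20 (not in A, include), 21 (not in A, include), 22 (not in A, include), 23 (in A, exclude), 24 (not in A, include), 25 (not in A, include), 26 (not in A, include), 27 (not in A, include), 28 (not in A, include), 29 (not in A, include)
A' = {1, 3, 4, 5, 6, 7, 8, 9, 10, 11, 12, 13, 14, 15, 16, 17, 18, 19, 20, 21, 22, 24, 25, 26, 27, 28, 29}

{1, 3, 4, 5, 6, 7, 8, 9, 10, 11, 12, 13, 14, 15, 16, 17, 18, 19, 20, 21, 22, 24, 25, 26, 27, 28, 29}


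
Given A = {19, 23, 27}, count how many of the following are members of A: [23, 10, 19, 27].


Set A = {19, 23, 27}
Candidates: [23, 10, 19, 27]
Check each candidate:
23 ∈ A, 10 ∉ A, 19 ∈ A, 27 ∈ A
Count of candidates in A: 3

3


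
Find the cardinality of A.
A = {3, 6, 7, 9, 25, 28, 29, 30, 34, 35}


Set A = {3, 6, 7, 9, 25, 28, 29, 30, 34, 35}
Listing elements: 3, 6, 7, 9, 25, 28, 29, 30, 34, 35
Counting: 10 elements
|A| = 10

10
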